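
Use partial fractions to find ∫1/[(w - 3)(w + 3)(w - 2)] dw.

Cover-up: P = 1/6, Q = 1/30, R = -1/5. Decomposition: (1/6)/(w - 3) + (1/30)/(w + 3) - (1/5)/(w - 2). Integrate each term: (1/6) ln|(w - 3)| + (1/30) ln|(w + 3)| - (1/5) ln|(w - 2)| + C


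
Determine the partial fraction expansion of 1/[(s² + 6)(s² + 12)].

Coefficient matching gives P = R = 0, Q = 1/(12-6) = 1/6, S = -Q = -1/6
Result: (1/6)/(s² + 6) - (1/6)/(s² + 12)


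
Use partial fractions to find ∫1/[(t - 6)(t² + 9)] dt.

Cover-up at t=6: A = 1/(6²+9) = 1/45. Coeff matching: B = -1/45, C = -2/15. Decomposition: (1/45)/(t - 6) - ((1/45)t + 2/15)/(t² + 9). Integrate: linear → ln, quadratic → (1/2)ln + arctan: (1/45) ln|(t - 6)| - (1/90) ln(t² + 9) - (2/45) arctan(t/3) + C


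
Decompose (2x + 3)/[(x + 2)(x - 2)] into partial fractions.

At x=-2: P = (2·(-2) + 3)/(-2 - 2) = 1/4. At x=2: Q = (2·2 + 3)/(2 + 2) = 7/4
Result: (1/4)/(x + 2) + (7/4)/(x - 2)


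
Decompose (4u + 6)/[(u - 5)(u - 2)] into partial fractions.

At u=5: A = (4·5 + 6)/(5 - 2) = 26/3. At u=2: B = (4·2 + 6)/(2 - 5) = -14/3
Result: (26/3)/(u - 5) - (14/3)/(u - 2)


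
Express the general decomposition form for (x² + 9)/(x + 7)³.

Repeated linear factor (power 3): α/(x + 7) + β/(x + 7)² + γ/(x + 7)³


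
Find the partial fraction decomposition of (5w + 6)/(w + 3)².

(5w + 6) = α(w + 3) + β. At w = -3: β = 5·(-3) + 6 = -9. Coeff of w: α = 5
Result: 5/(w + 3) - 9/(w + 3)²


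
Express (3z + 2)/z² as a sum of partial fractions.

(3z + 2) = Az + B. At z = 0: B = 3·0 + 2 = 2. Coeff of z: A = 3
Result: 3/z + 2/z²


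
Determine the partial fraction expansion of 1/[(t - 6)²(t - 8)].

Cover-up at t=8: R = 1/(8 - 6)² = 1/4. Cover-up at t=6: Q = 1/(6 - 8) = -1/2. Comparing t² coeff: P = -R = -1/4
Result: (-1/4)/(t - 6) - (1/2)/(t - 6)² + (1/4)/(t - 8)


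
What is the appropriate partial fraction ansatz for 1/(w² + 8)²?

Repeated quadratic factor: (αw + β)/(w² + 8) + (γw + δ)/(w² + 8)²


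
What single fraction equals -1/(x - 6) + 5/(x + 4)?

Common denominator (x - 6)(x + 4). Numerator: -1(x + 4) + 5(x - 6) = (-x - 4) + (5x - 30) = 4x - 34
Result: (4x - 34)/[(x - 6)(x + 4)]


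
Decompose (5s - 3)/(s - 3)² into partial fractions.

(5s - 3) = P(s - 3) + Q. At s = 3: Q = 5·3 - 3 = 12. Coeff of s: P = 5
Result: 5/(s - 3) + 12/(s - 3)²


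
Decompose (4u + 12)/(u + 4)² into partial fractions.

(4u + 12) = A(u + 4) + B. At u = -4: B = 4·(-4) + 12 = -4. Coeff of u: A = 4
Result: 4/(u + 4) - 4/(u + 4)²


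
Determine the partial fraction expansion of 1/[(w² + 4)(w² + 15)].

Coefficient matching gives A = C = 0, B = 1/(15-4) = 1/11, D = -B = -1/11
Result: (1/11)/(w² + 4) - (1/11)/(w² + 15)


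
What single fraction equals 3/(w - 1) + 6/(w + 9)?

Common denominator (w - 1)(w + 9). Numerator: 3(w + 9) + 6(w - 1) = (3w + 27) + (6w - 6) = 9w + 21
Result: (9w + 21)/[(w - 1)(w + 9)]


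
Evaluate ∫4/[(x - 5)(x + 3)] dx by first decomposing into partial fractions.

Decompose: 4/[(x - 5)(x + 3)] = (1/2)/(x - 5) - (1/2)/(x + 3). Integrate each term: (1/2) ln|(x - 5)| - (1/2) ln|(x + 3)| + C


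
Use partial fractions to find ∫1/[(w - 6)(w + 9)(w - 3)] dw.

Cover-up: A = 1/45, B = 1/180, C = -1/36. Decomposition: (1/45)/(w - 6) + (1/180)/(w + 9) - (1/36)/(w - 3). Integrate each term: (1/45) ln|(w - 6)| + (1/180) ln|(w + 9)| - (1/36) ln|(w - 3)| + C


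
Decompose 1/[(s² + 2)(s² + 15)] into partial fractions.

Coefficient matching gives P = R = 0, Q = 1/(15-2) = 1/13, S = -Q = -1/13
Result: (1/13)/(s² + 2) - (1/13)/(s² + 15)


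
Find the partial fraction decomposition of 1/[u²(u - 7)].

Cover-up at u=7: C = 1/(7 - 0)² = 1/49. Cover-up at u=0: B = 1/(0 - 7) = -1/7. Comparing u² coeff: A = -C = -1/49
Result: (-1/49)/u - (1/7)/u² + (1/49)/(u - 7)


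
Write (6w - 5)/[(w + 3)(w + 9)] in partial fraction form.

At w=-3: A = (6·(-3) - 5)/(-3 + 9) = -23/6. At w=-9: B = (6·(-9) - 5)/(-9 + 3) = 59/6
Result: (-23/6)/(w + 3) + (59/6)/(w + 9)


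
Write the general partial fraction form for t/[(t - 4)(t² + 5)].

Linear + irreducible quadratic: P/(t - 4) + (Qt + R)/(t² + 5)


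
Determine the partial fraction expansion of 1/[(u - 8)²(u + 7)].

Cover-up at u=-7: γ = 1/(-7 - 8)² = 1/225. Cover-up at u=8: β = 1/(8 + 7) = 1/15. Comparing u² coeff: α = -γ = -1/225
Result: (-1/225)/(u - 8) + (1/15)/(u - 8)² + (1/225)/(u + 7)


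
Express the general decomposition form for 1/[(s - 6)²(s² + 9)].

Repeated linear + quadratic: P/(s - 6) + Q/(s - 6)² + (Rs + S)/(s² + 9)


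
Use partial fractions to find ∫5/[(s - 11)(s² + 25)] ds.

Cover-up at s=11: P = 5/(11²+25) = 5/146. Coeff matching: Q = -5/146, R = -55/146. Decomposition: (5/146)/(s - 11) - ((5/146)s + 55/146)/(s² + 25). Integrate: linear → ln, quadratic → (1/2)ln + arctan: (5/146) ln|(s - 11)| - (5/292) ln(s² + 25) - (11/146) arctan(s/5) + C


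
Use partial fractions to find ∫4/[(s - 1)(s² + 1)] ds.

Cover-up at s=1: A = 4/(1²+1) = 2. Coeff matching: B = -2, C = -2. Decomposition: 2/(s - 1) - (2s + 2)/(s² + 1). Integrate: linear → ln, quadratic → (1/2)ln + arctan: 2 ln|(s - 1)| - ln(s² + 1) - 2 arctan(s) + C


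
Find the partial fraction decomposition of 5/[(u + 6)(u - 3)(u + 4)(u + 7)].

Using Heaviside cover-up: (5/18)/(u + 6) + (1/126)/(u - 3) - (5/42)/(u + 4) - (1/6)/(u + 7)


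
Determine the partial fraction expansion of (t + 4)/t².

(t + 4) = Pt + Q. At t = 0: Q = 1·0 + 4 = 4. Coeff of t: P = 1
Result: 1/t + 4/t²


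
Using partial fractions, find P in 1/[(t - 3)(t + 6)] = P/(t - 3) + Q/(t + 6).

Cover-up at t = 3: P = 1/(3 + 6) = 1/9


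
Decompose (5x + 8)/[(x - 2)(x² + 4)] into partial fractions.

At x=2: α = (5·2 + 8)/(2² + 4) = 9/4. β = -α = -9/4, γ = 5 - 2·α = 1/2
Result: (9/4)/(x - 2) - ((9/4)x - 1/2)/(x² + 4)


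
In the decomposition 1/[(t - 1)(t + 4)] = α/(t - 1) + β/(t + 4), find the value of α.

Cover-up at t = 1: α = 1/(1 + 4) = 1/5


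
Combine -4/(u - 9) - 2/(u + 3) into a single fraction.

Common denominator (u - 9)(u + 3). Numerator: -4(u + 3) - 2(u - 9) = (-4u - 12) - (2u - 18) = -6u + 6
Result: (-6u + 6)/[(u - 9)(u + 3)]


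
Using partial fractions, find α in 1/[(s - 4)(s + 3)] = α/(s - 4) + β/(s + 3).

Cover-up at s = 4: α = 1/(4 + 3) = 1/7


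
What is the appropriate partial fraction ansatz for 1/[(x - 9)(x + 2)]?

Distinct linear factors: α/(x - 9) + β/(x + 2)


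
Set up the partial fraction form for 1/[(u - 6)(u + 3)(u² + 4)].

Two linear + quadratic: A/(u - 6) + B/(u + 3) + (Cu + D)/(u² + 4)


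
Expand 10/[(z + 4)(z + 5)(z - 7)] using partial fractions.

Using cover-up method: A = -10/11, B = 5/6, C = 5/66
Result: (-10/11)/(z + 4) + (5/6)/(z + 5) + (5/66)/(z - 7)


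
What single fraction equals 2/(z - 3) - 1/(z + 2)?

Common denominator (z - 3)(z + 2). Numerator: 2(z + 2) - 1(z - 3) = (2z + 4) - (z - 3) = z + 7
Result: (z + 7)/[(z - 3)(z + 2)]


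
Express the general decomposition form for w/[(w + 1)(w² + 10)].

Linear + irreducible quadratic: A/(w + 1) + (Bw + C)/(w² + 10)


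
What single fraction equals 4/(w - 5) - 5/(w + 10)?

Common denominator (w - 5)(w + 10). Numerator: 4(w + 10) - 5(w - 5) = (4w + 40) - (5w - 25) = -w + 65
Result: (-w + 65)/[(w - 5)(w + 10)]


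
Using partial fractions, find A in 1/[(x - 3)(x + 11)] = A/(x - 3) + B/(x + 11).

Cover-up at x = 3: A = 1/(3 + 11) = 1/14


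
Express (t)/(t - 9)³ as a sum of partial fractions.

(t) = α(t - 9)² + β(t - 9) + γ. At t = 9: γ = 1·9 + 0 = 9. Coefficients: α = 0, β = 1
Result: 1/(t - 9)² + 9/(t - 9)³


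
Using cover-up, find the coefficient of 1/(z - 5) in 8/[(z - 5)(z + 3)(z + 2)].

Cover (z - 5), set z=5: 8/[(5 + 3)(5 + 2)] = 1/7


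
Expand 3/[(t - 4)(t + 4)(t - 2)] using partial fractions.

Using cover-up method: α = 3/16, β = 1/16, γ = -1/4
Result: (3/16)/(t - 4) + (1/16)/(t + 4) - (1/4)/(t - 2)


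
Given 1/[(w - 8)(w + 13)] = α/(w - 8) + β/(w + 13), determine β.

Cover-up at w = -13: β = 1/(-13 - 8) = -1/21


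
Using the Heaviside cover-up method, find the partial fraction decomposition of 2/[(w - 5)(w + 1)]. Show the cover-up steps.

Cover (w - 5): set w=5, get P = 2/(5 + 1) = 1/3. Cover (w + 1): set w=-1, get Q = 2/(-1 - 5) = -1/3.
Result: (1/3)/(w - 5) - (1/3)/(w + 1)


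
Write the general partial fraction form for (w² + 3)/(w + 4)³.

Repeated linear factor (power 3): α/(w + 4) + β/(w + 4)² + γ/(w + 4)³


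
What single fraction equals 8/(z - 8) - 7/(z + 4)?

Common denominator (z - 8)(z + 4). Numerator: 8(z + 4) - 7(z - 8) = (8z + 32) - (7z - 56) = z + 88
Result: (z + 88)/[(z - 8)(z + 4)]


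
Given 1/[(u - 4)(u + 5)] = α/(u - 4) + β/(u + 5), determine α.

Cover-up at u = 4: α = 1/(4 + 5) = 1/9


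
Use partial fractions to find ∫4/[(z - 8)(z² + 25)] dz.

Cover-up at z=8: P = 4/(8²+25) = 4/89. Coeff matching: Q = -4/89, R = -32/89. Decomposition: (4/89)/(z - 8) - ((4/89)z + 32/89)/(z² + 25). Integrate: linear → ln, quadratic → (1/2)ln + arctan: (4/89) ln|(z - 8)| - (2/89) ln(z² + 25) - (32/445) arctan(z/5) + C


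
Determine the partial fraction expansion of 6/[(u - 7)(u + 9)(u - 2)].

Using cover-up method: α = 3/40, β = 3/88, γ = -6/55
Result: (3/40)/(u - 7) + (3/88)/(u + 9) - (6/55)/(u - 2)


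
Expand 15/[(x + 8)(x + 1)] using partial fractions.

15/(x + 8)(x + 1) = α/(x + 8) + β/(x + 1). α = 15/(-8 + 1) = -15/7, β = 15/(-1 + 8) = 15/7
Result: (-15/7)/(x + 8) + (15/7)/(x + 1)


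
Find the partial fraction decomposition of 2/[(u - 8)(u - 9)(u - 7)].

Using cover-up method: P = -2, Q = 1, R = 1
Result: -2/(u - 8) + 1/(u - 9) + 1/(u - 7)


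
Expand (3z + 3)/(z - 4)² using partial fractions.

(3z + 3) = α(z - 4) + β. At z = 4: β = 3·4 + 3 = 15. Coeff of z: α = 3
Result: 3/(z - 4) + 15/(z - 4)²


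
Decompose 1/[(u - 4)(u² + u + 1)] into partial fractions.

Cover-up at u = 4: A = 1/(4² + 1·4 + 1) = 1/21. Then B = -A = -1/21, C = -A·(1 + 4) = -5/21
Result: (1/21)/(u - 4) - ((1/21)u + 5/21)/(u² + u + 1)


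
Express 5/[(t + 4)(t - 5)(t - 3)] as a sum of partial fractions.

Using cover-up method: A = 5/63, B = 5/18, C = -5/14
Result: (5/63)/(t + 4) + (5/18)/(t - 5) - (5/14)/(t - 3)


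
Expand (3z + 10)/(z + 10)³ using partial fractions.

(3z + 10) = α(z + 10)² + β(z + 10) + γ. At z = -10: γ = 3·(-10) + 10 = -20. Coefficients: α = 0, β = 3
Result: 3/(z + 10)² - 20/(z + 10)³


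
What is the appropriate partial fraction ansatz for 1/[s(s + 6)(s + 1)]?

Three distinct linear factors: α/s + β/(s + 6) + γ/(s + 1)


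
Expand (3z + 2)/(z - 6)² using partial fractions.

(3z + 2) = A(z - 6) + B. At z = 6: B = 3·6 + 2 = 20. Coeff of z: A = 3
Result: 3/(z - 6) + 20/(z - 6)²


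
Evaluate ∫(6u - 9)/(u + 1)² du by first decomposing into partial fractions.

Decompose: α = 6, β = 6·(-1) - 9 = -15, so (6u - 9)/(u + 1)² = 6/(u + 1) - 15/(u + 1)². Integrate: ∫ α/(u + 1) du = 6 ln|(u + 1)|; ∫ β/(u + 1)² du = 15/(u + 1). Sum: 6 ln|(u + 1)| + 15/(u + 1) + C


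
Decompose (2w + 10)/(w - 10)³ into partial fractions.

(2w + 10) = α(w - 10)² + β(w - 10) + γ. At w = 10: γ = 2·10 + 10 = 30. Coefficients: α = 0, β = 2
Result: 2/(w - 10)² + 30/(w - 10)³


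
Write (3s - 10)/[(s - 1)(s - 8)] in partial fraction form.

At s=1: α = (3·1 - 10)/(1 - 8) = 1. At s=8: β = (3·8 - 10)/(8 - 1) = 2
Result: 1/(s - 1) + 2/(s - 8)


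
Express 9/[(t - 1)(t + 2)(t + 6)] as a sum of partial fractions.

Using cover-up method: P = 3/7, Q = -3/4, R = 9/28
Result: (3/7)/(t - 1) - (3/4)/(t + 2) + (9/28)/(t + 6)


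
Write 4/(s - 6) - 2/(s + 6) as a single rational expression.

Common denominator (s - 6)(s + 6). Numerator: 4(s + 6) - 2(s - 6) = (4s + 24) - (2s - 12) = 2s + 36
Result: (2s + 36)/[(s - 6)(s + 6)]


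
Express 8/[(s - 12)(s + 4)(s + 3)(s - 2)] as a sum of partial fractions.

Using Heaviside cover-up: (1/300)/(s - 12) - (1/12)/(s + 4) + (8/75)/(s + 3) - (2/75)/(s - 2)


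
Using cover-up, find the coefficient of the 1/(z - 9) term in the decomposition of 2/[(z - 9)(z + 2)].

Cover (z - 9), set z=9: 2/((z + 2) at z=9) = 2/(11) = 2/11


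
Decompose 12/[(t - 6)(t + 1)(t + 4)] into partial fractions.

Using cover-up method: P = 6/35, Q = -4/7, R = 2/5
Result: (6/35)/(t - 6) - (4/7)/(t + 1) + (2/5)/(t + 4)


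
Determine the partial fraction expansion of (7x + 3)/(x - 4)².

(7x + 3) = α(x - 4) + β. At x = 4: β = 7·4 + 3 = 31. Coeff of x: α = 7
Result: 7/(x - 4) + 31/(x - 4)²


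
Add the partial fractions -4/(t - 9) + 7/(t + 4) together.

Common denominator (t - 9)(t + 4). Numerator: -4(t + 4) + 7(t - 9) = (-4t - 16) + (7t - 63) = 3t - 79
Result: (3t - 79)/[(t - 9)(t + 4)]


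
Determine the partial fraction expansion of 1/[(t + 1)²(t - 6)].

Cover-up at t=6: R = 1/(6 + 1)² = 1/49. Cover-up at t=-1: Q = 1/(-1 - 6) = -1/7. Comparing t² coeff: P = -R = -1/49
Result: (-1/49)/(t + 1) - (1/7)/(t + 1)² + (1/49)/(t - 6)


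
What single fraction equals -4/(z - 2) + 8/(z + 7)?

Common denominator (z - 2)(z + 7). Numerator: -4(z + 7) + 8(z - 2) = (-4z - 28) + (8z - 16) = 4z - 44
Result: (4z - 44)/[(z - 2)(z + 7)]


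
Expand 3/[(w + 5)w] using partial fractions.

3/(w + 5)w = α/(w + 5) + β/w. α = 3/(-5 - 0) = -3/5, β = 3/(0 + 5) = 3/5
Result: (-3/5)/(w + 5) + (3/5)/w


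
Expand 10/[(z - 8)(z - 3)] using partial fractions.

10/(z - 8)(z - 3) = A/(z - 8) + B/(z - 3). A = 10/(8 - 3) = 2, B = 10/(3 - 8) = -2
Result: 2/(z - 8) - 2/(z - 3)


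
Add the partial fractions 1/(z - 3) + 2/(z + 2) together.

Common denominator (z - 3)(z + 2). Numerator: 1(z + 2) + 2(z - 3) = (z + 2) + (2z - 6) = 3z - 4
Result: (3z - 4)/[(z - 3)(z + 2)]


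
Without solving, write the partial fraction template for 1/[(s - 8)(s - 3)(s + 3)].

Three distinct linear factors: P/(s - 8) + Q/(s - 3) + R/(s + 3)


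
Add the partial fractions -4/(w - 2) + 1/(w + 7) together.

Common denominator (w - 2)(w + 7). Numerator: -4(w + 7) + 1(w - 2) = (-4w - 28) + (w - 2) = -3w - 30
Result: (-3w - 30)/[(w - 2)(w + 7)]


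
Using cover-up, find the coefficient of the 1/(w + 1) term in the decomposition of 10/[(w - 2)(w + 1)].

Cover (w + 1), set w=-1: 10/((w - 2) at w=-1) = 10/(-3) = -10/3


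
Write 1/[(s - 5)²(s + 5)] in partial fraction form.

Cover-up at s=-5: R = 1/(-5 - 5)² = 1/100. Cover-up at s=5: Q = 1/(5 + 5) = 1/10. Comparing s² coeff: P = -R = -1/100
Result: (-1/100)/(s - 5) + (1/10)/(s - 5)² + (1/100)/(s + 5)


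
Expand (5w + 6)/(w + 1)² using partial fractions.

(5w + 6) = A(w + 1) + B. At w = -1: B = 5·(-1) + 6 = 1. Coeff of w: A = 5
Result: 5/(w + 1) + 1/(w + 1)²


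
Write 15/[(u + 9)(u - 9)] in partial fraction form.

15/(u + 9)(u - 9) = A/(u + 9) + B/(u - 9). A = 15/(-9 - 9) = -5/6, B = 15/(9 + 9) = 5/6
Result: (-5/6)/(u + 9) + (5/6)/(u - 9)


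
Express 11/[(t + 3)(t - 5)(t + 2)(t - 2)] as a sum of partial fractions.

Using Heaviside cover-up: (-11/40)/(t + 3) + (11/168)/(t - 5) + (11/28)/(t + 2) - (11/60)/(t - 2)


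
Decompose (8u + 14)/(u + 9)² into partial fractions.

(8u + 14) = A(u + 9) + B. At u = -9: B = 8·(-9) + 14 = -58. Coeff of u: A = 8
Result: 8/(u + 9) - 58/(u + 9)²


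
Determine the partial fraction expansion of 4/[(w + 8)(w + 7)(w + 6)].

Using cover-up method: α = 2, β = -4, γ = 2
Result: 2/(w + 8) - 4/(w + 7) + 2/(w + 6)


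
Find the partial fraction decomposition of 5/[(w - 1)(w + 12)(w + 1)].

Using cover-up method: α = 5/26, β = 5/143, γ = -5/22
Result: (5/26)/(w - 1) + (5/143)/(w + 12) - (5/22)/(w + 1)


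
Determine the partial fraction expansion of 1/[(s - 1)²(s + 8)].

Cover-up at s=-8: C = 1/(-8 - 1)² = 1/81. Cover-up at s=1: B = 1/(1 + 8) = 1/9. Comparing s² coeff: A = -C = -1/81
Result: (-1/81)/(s - 1) + (1/9)/(s - 1)² + (1/81)/(s + 8)


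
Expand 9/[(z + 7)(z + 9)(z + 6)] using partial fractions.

Using cover-up method: A = -9/2, B = 3/2, C = 3
Result: (-9/2)/(z + 7) + (3/2)/(z + 9) + 3/(z + 6)


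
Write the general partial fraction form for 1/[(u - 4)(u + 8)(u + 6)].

Three distinct linear factors: α/(u - 4) + β/(u + 8) + γ/(u + 6)


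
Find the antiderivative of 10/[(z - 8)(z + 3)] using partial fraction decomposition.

Decompose: 10/[(z - 8)(z + 3)] = (10/11)/(z - 8) - (10/11)/(z + 3). Integrate each term: (10/11) ln|(z - 8)| - (10/11) ln|(z + 3)| + C


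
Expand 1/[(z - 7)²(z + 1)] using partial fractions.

Cover-up at z=-1: C = 1/(-1 - 7)² = 1/64. Cover-up at z=7: B = 1/(7 + 1) = 1/8. Comparing z² coeff: A = -C = -1/64
Result: (-1/64)/(z - 7) + (1/8)/(z - 7)² + (1/64)/(z + 1)


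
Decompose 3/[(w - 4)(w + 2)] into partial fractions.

3/(w - 4)(w + 2) = A/(w - 4) + B/(w + 2). A = 3/(4 + 2) = 1/2, B = 3/(-2 - 4) = -1/2
Result: (1/2)/(w - 4) - (1/2)/(w + 2)


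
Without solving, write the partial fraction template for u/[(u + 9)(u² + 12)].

Linear + irreducible quadratic: P/(u + 9) + (Qu + R)/(u² + 12)


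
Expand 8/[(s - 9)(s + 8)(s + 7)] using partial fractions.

Using cover-up method: A = 1/34, B = 8/17, C = -1/2
Result: (1/34)/(s - 9) + (8/17)/(s + 8) - (1/2)/(s + 7)


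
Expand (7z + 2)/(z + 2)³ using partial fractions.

(7z + 2) = α(z + 2)² + β(z + 2) + γ. At z = -2: γ = 7·(-2) + 2 = -12. Coefficients: α = 0, β = 7
Result: 7/(z + 2)² - 12/(z + 2)³


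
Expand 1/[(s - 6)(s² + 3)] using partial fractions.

Cover-up at s = 6: A = 1/(6² + 3) = 1/39. Then B = -A = -1/39, C = -A·(0 + 6) = -2/13
Result: (1/39)/(s - 6) - ((1/39)s + 2/13)/(s² + 3)


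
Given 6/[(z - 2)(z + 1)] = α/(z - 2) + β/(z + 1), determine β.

Cover-up at z = -1: β = 6/(-1 - 2) = -6/3 = -2


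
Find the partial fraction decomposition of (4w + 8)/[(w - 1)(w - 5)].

At w=1: A = (4·1 + 8)/(1 - 5) = -3. At w=5: B = (4·5 + 8)/(5 - 1) = 7
Result: -3/(w - 1) + 7/(w - 5)


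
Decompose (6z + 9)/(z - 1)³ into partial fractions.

(6z + 9) = P(z - 1)² + Q(z - 1) + R. At z = 1: R = 6·1 + 9 = 15. Coefficients: P = 0, Q = 6
Result: 6/(z - 1)² + 15/(z - 1)³


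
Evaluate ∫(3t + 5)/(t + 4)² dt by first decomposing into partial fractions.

Decompose: A = 3, B = 3·(-4) + 5 = -7, so (3t + 5)/(t + 4)² = 3/(t + 4) - 7/(t + 4)². Integrate: ∫ A/(t + 4) dt = 3 ln|(t + 4)|; ∫ B/(t + 4)² dt = 7/(t + 4). Sum: 3 ln|(t + 4)| + 7/(t + 4) + C


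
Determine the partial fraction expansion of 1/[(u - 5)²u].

Cover-up at u=0: C = 1/(0 - 5)² = 1/25. Cover-up at u=5: B = 1/(5 - 0) = 1/5. Comparing u² coeff: A = -C = -1/25
Result: (-1/25)/(u - 5) + (1/5)/(u - 5)² + (1/25)/u


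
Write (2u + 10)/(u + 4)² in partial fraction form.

(2u + 10) = A(u + 4) + B. At u = -4: B = 2·(-4) + 10 = 2. Coeff of u: A = 2
Result: 2/(u + 4) + 2/(u + 4)²


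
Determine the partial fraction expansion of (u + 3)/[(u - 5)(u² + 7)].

At u=5: P = (1·5 + 3)/(5² + 7) = 1/4. Q = -P = -1/4, R = 1 - 5·P = -1/4
Result: (1/4)/(u - 5) - ((1/4)u + 1/4)/(u² + 7)


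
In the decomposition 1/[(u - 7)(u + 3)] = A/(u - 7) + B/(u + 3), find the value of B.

Cover-up at u = -3: B = 1/(-3 - 7) = -1/10


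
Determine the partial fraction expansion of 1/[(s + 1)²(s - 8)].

Cover-up at s=8: C = 1/(8 + 1)² = 1/81. Cover-up at s=-1: B = 1/(-1 - 8) = -1/9. Comparing s² coeff: A = -C = -1/81
Result: (-1/81)/(s + 1) - (1/9)/(s + 1)² + (1/81)/(s - 8)


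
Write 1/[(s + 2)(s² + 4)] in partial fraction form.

Cover-up at s = -2: P = 1/((-2)² + 4) = 1/8. Then Q = -P = -1/8, R = -P·(0 - 2) = 1/4
Result: (1/8)/(s + 2) - ((1/8)s - 1/4)/(s² + 4)


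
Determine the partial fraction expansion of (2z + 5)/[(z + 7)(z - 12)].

At z=-7: A = (2·(-7) + 5)/(-7 - 12) = 9/19. At z=12: B = (2·12 + 5)/(12 + 7) = 29/19
Result: (9/19)/(z + 7) + (29/19)/(z - 12)


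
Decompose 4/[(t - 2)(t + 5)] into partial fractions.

4/(t - 2)(t + 5) = A/(t - 2) + B/(t + 5). A = 4/(2 + 5) = 4/7, B = 4/(-5 - 2) = -4/7
Result: (4/7)/(t - 2) - (4/7)/(t + 5)


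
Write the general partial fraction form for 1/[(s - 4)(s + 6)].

Distinct linear factors: α/(s - 4) + β/(s + 6)


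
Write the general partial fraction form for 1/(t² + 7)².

Repeated quadratic factor: (Pt + Q)/(t² + 7) + (Rt + S)/(t² + 7)²


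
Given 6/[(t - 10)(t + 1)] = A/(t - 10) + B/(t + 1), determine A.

Cover-up at t = 10: A = 6/(10 + 1) = 6/11


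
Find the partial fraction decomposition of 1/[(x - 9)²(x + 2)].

Cover-up at x=-2: R = 1/(-2 - 9)² = 1/121. Cover-up at x=9: Q = 1/(9 + 2) = 1/11. Comparing x² coeff: P = -R = -1/121
Result: (-1/121)/(x - 9) + (1/11)/(x - 9)² + (1/121)/(x + 2)


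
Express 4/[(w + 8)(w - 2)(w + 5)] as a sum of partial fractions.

Using cover-up method: α = 2/15, β = 2/35, γ = -4/21
Result: (2/15)/(w + 8) + (2/35)/(w - 2) - (4/21)/(w + 5)


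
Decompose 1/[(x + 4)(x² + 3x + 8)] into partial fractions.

Cover-up at x = -4: P = 1/((-4)² + 3·(-4) + 8) = 1/12. Then Q = -P = -1/12, R = -P·(3 - 4) = 1/12
Result: (1/12)/(x + 4) - ((1/12)x - 1/12)/(x² + 3x + 8)


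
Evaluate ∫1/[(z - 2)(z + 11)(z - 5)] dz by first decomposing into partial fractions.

Cover-up: A = -1/39, B = 1/208, C = 1/48. Decomposition: (-1/39)/(z - 2) + (1/208)/(z + 11) + (1/48)/(z - 5). Integrate each term: (-1/39) ln|(z - 2)| + (1/208) ln|(z + 11)| + (1/48) ln|(z - 5)| + C


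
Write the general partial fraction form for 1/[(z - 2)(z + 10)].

Distinct linear factors: α/(z - 2) + β/(z + 10)


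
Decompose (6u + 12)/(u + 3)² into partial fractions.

(6u + 12) = α(u + 3) + β. At u = -3: β = 6·(-3) + 12 = -6. Coeff of u: α = 6
Result: 6/(u + 3) - 6/(u + 3)²


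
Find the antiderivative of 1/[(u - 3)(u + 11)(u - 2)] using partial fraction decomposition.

Cover-up: A = 1/14, B = 1/182, C = -1/13. Decomposition: (1/14)/(u - 3) + (1/182)/(u + 11) - (1/13)/(u - 2). Integrate each term: (1/14) ln|(u - 3)| + (1/182) ln|(u + 11)| - (1/13) ln|(u - 2)| + C


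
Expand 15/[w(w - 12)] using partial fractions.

15/w(w - 12) = A/w + B/(w - 12). A = 15/(0 - 12) = -5/4, B = 15/(12 - 0) = 5/4
Result: (-5/4)/w + (5/4)/(w - 12)


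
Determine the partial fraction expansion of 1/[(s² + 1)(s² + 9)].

Coefficient matching gives P = R = 0, Q = 1/(9-1) = 1/8, S = -Q = -1/8
Result: (1/8)/(s² + 1) - (1/8)/(s² + 9)


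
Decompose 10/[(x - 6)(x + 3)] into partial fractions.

10/(x - 6)(x + 3) = α/(x - 6) + β/(x + 3). α = 10/(6 + 3) = 10/9, β = 10/(-3 - 6) = -10/9
Result: (10/9)/(x - 6) - (10/9)/(x + 3)


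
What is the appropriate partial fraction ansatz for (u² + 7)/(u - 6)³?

Repeated linear factor (power 3): P/(u - 6) + Q/(u - 6)² + R/(u - 6)³


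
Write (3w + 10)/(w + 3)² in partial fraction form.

(3w + 10) = P(w + 3) + Q. At w = -3: Q = 3·(-3) + 10 = 1. Coeff of w: P = 3
Result: 3/(w + 3) + 1/(w + 3)²


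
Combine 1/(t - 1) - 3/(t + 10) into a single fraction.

Common denominator (t - 1)(t + 10). Numerator: 1(t + 10) - 3(t - 1) = (t + 10) - (3t - 3) = -2t + 13
Result: (-2t + 13)/[(t - 1)(t + 10)]


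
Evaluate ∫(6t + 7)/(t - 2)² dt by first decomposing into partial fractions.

Decompose: A = 6, B = 6·2 + 7 = 19, so (6t + 7)/(t - 2)² = 6/(t - 2) + 19/(t - 2)². Integrate: ∫ A/(t - 2) dt = 6 ln|(t - 2)|; ∫ B/(t - 2)² dt = -19/(t - 2). Sum: 6 ln|(t - 2)| - 19/(t - 2) + C


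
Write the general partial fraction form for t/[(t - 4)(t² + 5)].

Linear + irreducible quadratic: α/(t - 4) + (βt + γ)/(t² + 5)


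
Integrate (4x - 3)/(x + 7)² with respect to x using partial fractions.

Decompose: A = 4, B = 4·(-7) - 3 = -31, so (4x - 3)/(x + 7)² = 4/(x + 7) - 31/(x + 7)². Integrate: ∫ A/(x + 7) dx = 4 ln|(x + 7)|; ∫ B/(x + 7)² dx = 31/(x + 7). Sum: 4 ln|(x + 7)| + 31/(x + 7) + C


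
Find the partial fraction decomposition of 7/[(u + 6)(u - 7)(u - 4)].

Using cover-up method: P = 7/130, Q = 7/39, R = -7/30
Result: (7/130)/(u + 6) + (7/39)/(u - 7) - (7/30)/(u - 4)


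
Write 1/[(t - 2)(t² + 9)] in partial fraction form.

Cover-up at t = 2: α = 1/(2² + 9) = 1/13. Then β = -α = -1/13, γ = -α·(0 + 2) = -2/13
Result: (1/13)/(t - 2) - ((1/13)t + 2/13)/(t² + 9)


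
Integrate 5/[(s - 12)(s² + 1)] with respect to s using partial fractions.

Cover-up at s=12: α = 5/(12²+1) = 1/29. Coeff matching: β = -1/29, γ = -12/29. Decomposition: (1/29)/(s - 12) - ((1/29)s + 12/29)/(s² + 1). Integrate: linear → ln, quadratic → (1/2)ln + arctan: (1/29) ln|(s - 12)| - (1/58) ln(s² + 1) - (12/29) arctan(s) + C


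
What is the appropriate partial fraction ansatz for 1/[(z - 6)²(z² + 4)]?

Repeated linear + quadratic: α/(z - 6) + β/(z - 6)² + (γz + δ)/(z² + 4)


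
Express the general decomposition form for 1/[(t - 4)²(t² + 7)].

Repeated linear + quadratic: P/(t - 4) + Q/(t - 4)² + (Rt + S)/(t² + 7)


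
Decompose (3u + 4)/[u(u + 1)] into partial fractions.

At u=0: α = (3·0 + 4)/(0 + 1) = 4. At u=-1: β = (3·(-1) + 4)/(-1 - 0) = -1
Result: 4/u - 1/(u + 1)


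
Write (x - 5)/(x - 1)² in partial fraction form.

(x - 5) = P(x - 1) + Q. At x = 1: Q = 1·1 - 5 = -4. Coeff of x: P = 1
Result: 1/(x - 1) - 4/(x - 1)²


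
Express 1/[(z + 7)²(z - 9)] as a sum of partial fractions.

Cover-up at z=9: C = 1/(9 + 7)² = 1/256. Cover-up at z=-7: B = 1/(-7 - 9) = -1/16. Comparing z² coeff: A = -C = -1/256
Result: (-1/256)/(z + 7) - (1/16)/(z + 7)² + (1/256)/(z - 9)


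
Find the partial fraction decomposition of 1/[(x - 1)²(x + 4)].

Cover-up at x=-4: C = 1/(-4 - 1)² = 1/25. Cover-up at x=1: B = 1/(1 + 4) = 1/5. Comparing x² coeff: A = -C = -1/25
Result: (-1/25)/(x - 1) + (1/5)/(x - 1)² + (1/25)/(x + 4)


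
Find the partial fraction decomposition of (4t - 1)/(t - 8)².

(4t - 1) = P(t - 8) + Q. At t = 8: Q = 4·8 - 1 = 31. Coeff of t: P = 4
Result: 4/(t - 8) + 31/(t - 8)²


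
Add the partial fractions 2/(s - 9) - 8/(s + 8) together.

Common denominator (s - 9)(s + 8). Numerator: 2(s + 8) - 8(s - 9) = (2s + 16) - (8s - 72) = -6s + 88
Result: (-6s + 88)/[(s - 9)(s + 8)]


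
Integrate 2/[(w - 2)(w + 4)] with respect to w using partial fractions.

Decompose: 2/[(w - 2)(w + 4)] = (1/3)/(w - 2) - (1/3)/(w + 4). Integrate each term: (1/3) ln|(w - 2)| - (1/3) ln|(w + 4)| + C


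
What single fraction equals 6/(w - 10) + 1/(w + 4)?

Common denominator (w - 10)(w + 4). Numerator: 6(w + 4) + 1(w - 10) = (6w + 24) + (w - 10) = 7w + 14
Result: (7w + 14)/[(w - 10)(w + 4)]


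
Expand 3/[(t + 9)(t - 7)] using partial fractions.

3/(t + 9)(t - 7) = A/(t + 9) + B/(t - 7). A = 3/(-9 - 7) = -3/16, B = 3/(7 + 9) = 3/16
Result: (-3/16)/(t + 9) + (3/16)/(t - 7)


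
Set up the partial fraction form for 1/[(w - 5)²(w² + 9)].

Repeated linear + quadratic: P/(w - 5) + Q/(w - 5)² + (Rw + S)/(w² + 9)


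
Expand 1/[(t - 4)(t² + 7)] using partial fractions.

Cover-up at t = 4: P = 1/(4² + 7) = 1/23. Then Q = -P = -1/23, R = -P·(0 + 4) = -4/23
Result: (1/23)/(t - 4) - ((1/23)t + 4/23)/(t² + 7)


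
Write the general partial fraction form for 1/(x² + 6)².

Repeated quadratic factor: (Px + Q)/(x² + 6) + (Rx + S)/(x² + 6)²


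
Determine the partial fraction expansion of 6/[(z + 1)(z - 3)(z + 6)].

Using cover-up method: P = -3/10, Q = 1/6, R = 2/15
Result: (-3/10)/(z + 1) + (1/6)/(z - 3) + (2/15)/(z + 6)


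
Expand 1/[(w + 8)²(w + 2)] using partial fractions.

Cover-up at w=-2: γ = 1/(-2 + 8)² = 1/36. Cover-up at w=-8: β = 1/(-8 + 2) = -1/6. Comparing w² coeff: α = -γ = -1/36
Result: (-1/36)/(w + 8) - (1/6)/(w + 8)² + (1/36)/(w + 2)


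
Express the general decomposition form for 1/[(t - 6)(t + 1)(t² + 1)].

Two linear + quadratic: P/(t - 6) + Q/(t + 1) + (Rt + S)/(t² + 1)


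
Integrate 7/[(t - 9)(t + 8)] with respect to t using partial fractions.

Decompose: 7/[(t - 9)(t + 8)] = (7/17)/(t - 9) - (7/17)/(t + 8). Integrate each term: (7/17) ln|(t - 9)| - (7/17) ln|(t + 8)| + C


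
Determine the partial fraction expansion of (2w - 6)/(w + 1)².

(2w - 6) = P(w + 1) + Q. At w = -1: Q = 2·(-1) - 6 = -8. Coeff of w: P = 2
Result: 2/(w + 1) - 8/(w + 1)²


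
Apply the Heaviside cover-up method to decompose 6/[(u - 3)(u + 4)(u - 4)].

Cover (u - 3), u=3: P = 6/[(3 + 4)(3 - 4)] = -6/7. Cover (u + 4), u=-4: Q = 6/[(-4 - 3)(-4 - 4)] = 3/28. Cover (u - 4), u=4: R = 6/[(4 - 3)(4 + 4)] = 3/4.
Result: (-6/7)/(u - 3) + (3/28)/(u + 4) + (3/4)/(u - 4)


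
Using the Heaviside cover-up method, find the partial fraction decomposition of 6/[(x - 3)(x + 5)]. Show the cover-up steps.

Cover (x - 3): set x=3, get α = 6/(3 + 5) = 3/4. Cover (x + 5): set x=-5, get β = 6/(-5 - 3) = -3/4.
Result: (3/4)/(x - 3) - (3/4)/(x + 5)


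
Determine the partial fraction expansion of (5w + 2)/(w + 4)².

(5w + 2) = α(w + 4) + β. At w = -4: β = 5·(-4) + 2 = -18. Coeff of w: α = 5
Result: 5/(w + 4) - 18/(w + 4)²


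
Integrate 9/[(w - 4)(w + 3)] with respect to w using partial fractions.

Decompose: 9/[(w - 4)(w + 3)] = (9/7)/(w - 4) - (9/7)/(w + 3). Integrate each term: (9/7) ln|(w - 4)| - (9/7) ln|(w + 3)| + C


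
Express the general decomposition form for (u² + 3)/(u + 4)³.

Repeated linear factor (power 3): P/(u + 4) + Q/(u + 4)² + R/(u + 4)³


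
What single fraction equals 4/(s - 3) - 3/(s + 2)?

Common denominator (s - 3)(s + 2). Numerator: 4(s + 2) - 3(s - 3) = (4s + 8) - (3s - 9) = s + 17
Result: (s + 17)/[(s - 3)(s + 2)]


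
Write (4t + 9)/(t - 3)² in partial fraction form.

(4t + 9) = α(t - 3) + β. At t = 3: β = 4·3 + 9 = 21. Coeff of t: α = 4
Result: 4/(t - 3) + 21/(t - 3)²


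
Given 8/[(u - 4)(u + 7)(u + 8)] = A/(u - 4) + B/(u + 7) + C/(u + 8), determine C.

Cover-up at u = -8: C = 8/[(-8 - 4)(-8 + 7)] = 8/[(-12)(-1)] = 8/12 = 2/3


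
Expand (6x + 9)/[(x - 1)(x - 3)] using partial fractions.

At x=1: A = (6·1 + 9)/(1 - 3) = -15/2. At x=3: B = (6·3 + 9)/(3 - 1) = 27/2
Result: (-15/2)/(x - 1) + (27/2)/(x - 3)


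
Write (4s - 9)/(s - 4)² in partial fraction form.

(4s - 9) = A(s - 4) + B. At s = 4: B = 4·4 - 9 = 7. Coeff of s: A = 4
Result: 4/(s - 4) + 7/(s - 4)²


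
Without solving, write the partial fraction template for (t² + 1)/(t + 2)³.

Repeated linear factor (power 3): A/(t + 2) + B/(t + 2)² + C/(t + 2)³


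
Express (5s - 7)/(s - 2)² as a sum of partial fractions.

(5s - 7) = P(s - 2) + Q. At s = 2: Q = 5·2 - 7 = 3. Coeff of s: P = 5
Result: 5/(s - 2) + 3/(s - 2)²


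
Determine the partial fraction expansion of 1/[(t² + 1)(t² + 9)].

Coefficient matching gives P = R = 0, Q = 1/(9-1) = 1/8, S = -Q = -1/8
Result: (1/8)/(t² + 1) - (1/8)/(t² + 9)


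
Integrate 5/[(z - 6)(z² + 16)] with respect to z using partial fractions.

Cover-up at z=6: α = 5/(6²+16) = 5/52. Coeff matching: β = -5/52, γ = -15/26. Decomposition: (5/52)/(z - 6) - ((5/52)z + 15/26)/(z² + 16). Integrate: linear → ln, quadratic → (1/2)ln + arctan: (5/52) ln|(z - 6)| - (5/104) ln(z² + 16) - (15/104) arctan(z/4) + C


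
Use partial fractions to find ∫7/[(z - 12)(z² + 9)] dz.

Cover-up at z=12: A = 7/(12²+9) = 7/153. Coeff matching: B = -7/153, C = -28/51. Decomposition: (7/153)/(z - 12) - ((7/153)z + 28/51)/(z² + 9). Integrate: linear → ln, quadratic → (1/2)ln + arctan: (7/153) ln|(z - 12)| - (7/306) ln(z² + 9) - (28/153) arctan(z/3) + C


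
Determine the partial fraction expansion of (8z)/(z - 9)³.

(8z) = P(z - 9)² + Q(z - 9) + R. At z = 9: R = 8·9 + 0 = 72. Coefficients: P = 0, Q = 8
Result: 8/(z - 9)² + 72/(z - 9)³


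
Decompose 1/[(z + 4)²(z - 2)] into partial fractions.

Cover-up at z=2: γ = 1/(2 + 4)² = 1/36. Cover-up at z=-4: β = 1/(-4 - 2) = -1/6. Comparing z² coeff: α = -γ = -1/36
Result: (-1/36)/(z + 4) - (1/6)/(z + 4)² + (1/36)/(z - 2)


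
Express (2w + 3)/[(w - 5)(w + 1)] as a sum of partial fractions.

At w=5: A = (2·5 + 3)/(5 + 1) = 13/6. At w=-1: B = (2·(-1) + 3)/(-1 - 5) = -1/6
Result: (13/6)/(w - 5) - (1/6)/(w + 1)


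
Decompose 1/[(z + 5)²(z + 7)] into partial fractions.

Cover-up at z=-7: γ = 1/(-7 + 5)² = 1/4. Cover-up at z=-5: β = 1/(-5 + 7) = 1/2. Comparing z² coeff: α = -γ = -1/4
Result: (-1/4)/(z + 5) + (1/2)/(z + 5)² + (1/4)/(z + 7)


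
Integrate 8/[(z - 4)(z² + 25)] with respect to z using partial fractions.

Cover-up at z=4: P = 8/(4²+25) = 8/41. Coeff matching: Q = -8/41, R = -32/41. Decomposition: (8/41)/(z - 4) - ((8/41)z + 32/41)/(z² + 25). Integrate: linear → ln, quadratic → (1/2)ln + arctan: (8/41) ln|(z - 4)| - (4/41) ln(z² + 25) - (32/205) arctan(z/5) + C


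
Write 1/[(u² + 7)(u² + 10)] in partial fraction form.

Coefficient matching gives P = R = 0, Q = 1/(10-7) = 1/3, S = -Q = -1/3
Result: (1/3)/(u² + 7) - (1/3)/(u² + 10)


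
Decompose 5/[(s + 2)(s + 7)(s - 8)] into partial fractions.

Using cover-up method: P = -1/10, Q = 1/15, R = 1/30
Result: (-1/10)/(s + 2) + (1/15)/(s + 7) + (1/30)/(s - 8)


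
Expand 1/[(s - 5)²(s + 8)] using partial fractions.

Cover-up at s=-8: γ = 1/(-8 - 5)² = 1/169. Cover-up at s=5: β = 1/(5 + 8) = 1/13. Comparing s² coeff: α = -γ = -1/169
Result: (-1/169)/(s - 5) + (1/13)/(s - 5)² + (1/169)/(s + 8)


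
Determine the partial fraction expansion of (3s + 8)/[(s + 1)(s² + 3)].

At s=-1: α = (3·(-1) + 8)/((-1)² + 3) = 5/4. β = -α = -5/4, γ = 3 - (-1)·α = 17/4
Result: (5/4)/(s + 1) - ((5/4)s - 17/4)/(s² + 3)


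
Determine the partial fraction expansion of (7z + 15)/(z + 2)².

(7z + 15) = A(z + 2) + B. At z = -2: B = 7·(-2) + 15 = 1. Coeff of z: A = 7
Result: 7/(z + 2) + 1/(z + 2)²


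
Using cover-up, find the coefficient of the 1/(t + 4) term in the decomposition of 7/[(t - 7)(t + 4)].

Cover (t + 4), set t=-4: 7/((t - 7) at t=-4) = 7/(-11) = -7/11


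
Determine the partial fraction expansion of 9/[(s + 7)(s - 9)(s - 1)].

Using cover-up method: P = 9/128, Q = 9/128, R = -9/64
Result: (9/128)/(s + 7) + (9/128)/(s - 9) - (9/64)/(s - 1)


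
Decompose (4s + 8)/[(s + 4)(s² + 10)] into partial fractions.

At s=-4: A = (4·(-4) + 8)/((-4)² + 10) = -4/13. B = -A = 4/13, C = 4 - (-4)·A = 36/13
Result: (-4/13)/(s + 4) + ((4/13)s + 36/13)/(s² + 10)


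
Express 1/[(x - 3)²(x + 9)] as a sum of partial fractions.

Cover-up at x=-9: γ = 1/(-9 - 3)² = 1/144. Cover-up at x=3: β = 1/(3 + 9) = 1/12. Comparing x² coeff: α = -γ = -1/144
Result: (-1/144)/(x - 3) + (1/12)/(x - 3)² + (1/144)/(x + 9)


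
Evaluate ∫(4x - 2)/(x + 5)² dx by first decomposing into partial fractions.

Decompose: α = 4, β = 4·(-5) - 2 = -22, so (4x - 2)/(x + 5)² = 4/(x + 5) - 22/(x + 5)². Integrate: ∫ α/(x + 5) dx = 4 ln|(x + 5)|; ∫ β/(x + 5)² dx = 22/(x + 5). Sum: 4 ln|(x + 5)| + 22/(x + 5) + C


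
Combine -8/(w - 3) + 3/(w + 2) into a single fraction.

Common denominator (w - 3)(w + 2). Numerator: -8(w + 2) + 3(w - 3) = (-8w - 16) + (3w - 9) = -5w - 25
Result: (-5w - 25)/[(w - 3)(w + 2)]


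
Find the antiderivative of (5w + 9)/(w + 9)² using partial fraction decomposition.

Decompose: A = 5, B = 5·(-9) + 9 = -36, so (5w + 9)/(w + 9)² = 5/(w + 9) - 36/(w + 9)². Integrate: ∫ A/(w + 9) dw = 5 ln|(w + 9)|; ∫ B/(w + 9)² dw = 36/(w + 9). Sum: 5 ln|(w + 9)| + 36/(w + 9) + C


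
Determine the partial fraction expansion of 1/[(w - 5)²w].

Cover-up at w=0: γ = 1/(0 - 5)² = 1/25. Cover-up at w=5: β = 1/(5 - 0) = 1/5. Comparing w² coeff: α = -γ = -1/25
Result: (-1/25)/(w - 5) + (1/5)/(w - 5)² + (1/25)/w


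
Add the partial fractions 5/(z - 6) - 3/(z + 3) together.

Common denominator (z - 6)(z + 3). Numerator: 5(z + 3) - 3(z - 6) = (5z + 15) - (3z - 18) = 2z + 33
Result: (2z + 33)/[(z - 6)(z + 3)]


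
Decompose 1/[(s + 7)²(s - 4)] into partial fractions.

Cover-up at s=4: γ = 1/(4 + 7)² = 1/121. Cover-up at s=-7: β = 1/(-7 - 4) = -1/11. Comparing s² coeff: α = -γ = -1/121
Result: (-1/121)/(s + 7) - (1/11)/(s + 7)² + (1/121)/(s - 4)


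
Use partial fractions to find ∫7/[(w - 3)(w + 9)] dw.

Decompose: 7/[(w - 3)(w + 9)] = (7/12)/(w - 3) - (7/12)/(w + 9). Integrate each term: (7/12) ln|(w - 3)| - (7/12) ln|(w + 9)| + C


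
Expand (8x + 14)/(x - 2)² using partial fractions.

(8x + 14) = α(x - 2) + β. At x = 2: β = 8·2 + 14 = 30. Coeff of x: α = 8
Result: 8/(x - 2) + 30/(x - 2)²


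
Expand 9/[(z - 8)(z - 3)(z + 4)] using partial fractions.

Using cover-up method: P = 3/20, Q = -9/35, R = 3/28
Result: (3/20)/(z - 8) - (9/35)/(z - 3) + (3/28)/(z + 4)


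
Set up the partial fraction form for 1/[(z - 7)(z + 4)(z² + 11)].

Two linear + quadratic: α/(z - 7) + β/(z + 4) + (γz + δ)/(z² + 11)


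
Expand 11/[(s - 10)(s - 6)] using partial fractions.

11/(s - 10)(s - 6) = A/(s - 10) + B/(s - 6). A = 11/(10 - 6) = 11/4, B = 11/(6 - 10) = -11/4
Result: (11/4)/(s - 10) - (11/4)/(s - 6)


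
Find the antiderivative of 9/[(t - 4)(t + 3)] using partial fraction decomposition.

Decompose: 9/[(t - 4)(t + 3)] = (9/7)/(t - 4) - (9/7)/(t + 3). Integrate each term: (9/7) ln|(t - 4)| - (9/7) ln|(t + 3)| + C


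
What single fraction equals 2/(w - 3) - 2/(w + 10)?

Common denominator (w - 3)(w + 10). Numerator: 2(w + 10) - 2(w - 3) = (2w + 20) - (2w - 6) = 26
Result: (26)/[(w - 3)(w + 10)]


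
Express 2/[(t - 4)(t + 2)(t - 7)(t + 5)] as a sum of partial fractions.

Using Heaviside cover-up: (-1/81)/(t - 4) + (1/81)/(t + 2) + (1/162)/(t - 7) - (1/162)/(t + 5)


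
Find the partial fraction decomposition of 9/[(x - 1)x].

9/(x - 1)x = A/(x - 1) + B/x. A = 9/(1 - 0) = 9, B = 9/(0 - 1) = -9
Result: 9/(x - 1) - 9/x


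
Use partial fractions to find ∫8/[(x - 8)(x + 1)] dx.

Decompose: 8/[(x - 8)(x + 1)] = (8/9)/(x - 8) - (8/9)/(x + 1). Integrate each term: (8/9) ln|(x - 8)| - (8/9) ln|(x + 1)| + C


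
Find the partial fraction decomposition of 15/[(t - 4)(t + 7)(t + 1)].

Using cover-up method: P = 3/11, Q = 5/22, R = -1/2
Result: (3/11)/(t - 4) + (5/22)/(t + 7) - (1/2)/(t + 1)


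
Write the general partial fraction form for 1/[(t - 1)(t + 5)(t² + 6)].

Two linear + quadratic: α/(t - 1) + β/(t + 5) + (γt + δ)/(t² + 6)


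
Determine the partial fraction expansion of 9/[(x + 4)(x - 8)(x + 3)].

Using cover-up method: P = 3/4, Q = 3/44, R = -9/11
Result: (3/4)/(x + 4) + (3/44)/(x - 8) - (9/11)/(x + 3)


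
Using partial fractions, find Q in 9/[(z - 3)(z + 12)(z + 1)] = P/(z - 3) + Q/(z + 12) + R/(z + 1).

Cover-up at z = -12: Q = 9/[(-12 - 3)(-12 + 1)] = 9/[(-15)(-11)] = 9/165 = 3/55


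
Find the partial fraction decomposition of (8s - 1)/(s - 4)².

(8s - 1) = A(s - 4) + B. At s = 4: B = 8·4 - 1 = 31. Coeff of s: A = 8
Result: 8/(s - 4) + 31/(s - 4)²


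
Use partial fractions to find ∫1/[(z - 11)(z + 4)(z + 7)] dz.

Cover-up: α = 1/270, β = -1/45, γ = 1/54. Decomposition: (1/270)/(z - 11) - (1/45)/(z + 4) + (1/54)/(z + 7). Integrate each term: (1/270) ln|(z - 11)| - (1/45) ln|(z + 4)| + (1/54) ln|(z + 7)| + C


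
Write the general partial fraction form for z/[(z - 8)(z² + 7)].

Linear + irreducible quadratic: α/(z - 8) + (βz + γ)/(z² + 7)


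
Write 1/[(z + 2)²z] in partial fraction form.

Cover-up at z=0: R = 1/(0 + 2)² = 1/4. Cover-up at z=-2: Q = 1/(-2 - 0) = -1/2. Comparing z² coeff: P = -R = -1/4
Result: (-1/4)/(z + 2) - (1/2)/(z + 2)² + (1/4)/z
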